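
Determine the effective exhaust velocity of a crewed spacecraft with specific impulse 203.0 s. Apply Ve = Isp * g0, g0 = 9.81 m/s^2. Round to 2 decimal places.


Step 1: Ve = Isp * g0 = 203.0 * 9.81
Step 2: Ve = 1991.43 m/s

1991.43


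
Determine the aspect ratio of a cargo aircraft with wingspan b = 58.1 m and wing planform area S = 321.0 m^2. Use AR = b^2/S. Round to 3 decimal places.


Step 1: b^2 = 58.1^2 = 3375.61
Step 2: AR = 3375.61 / 321.0 = 10.516

10.516


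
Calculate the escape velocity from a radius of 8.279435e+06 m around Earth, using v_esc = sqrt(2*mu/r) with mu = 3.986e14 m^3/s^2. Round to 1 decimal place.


Step 1: 2*mu/r = 2 * 3.986e14 / 8.279435e+06 = 96286763.5292
Step 2: v_esc = sqrt(96286763.5292) = 9812.6 m/s

9812.6


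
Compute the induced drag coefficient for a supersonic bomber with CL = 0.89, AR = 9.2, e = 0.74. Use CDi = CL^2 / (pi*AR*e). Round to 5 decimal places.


Step 1: CL^2 = 0.89^2 = 0.7921
Step 2: pi * AR * e = 3.14159 * 9.2 * 0.74 = 21.387963
Step 3: CDi = 0.7921 / 21.387963 = 0.03703

0.03703


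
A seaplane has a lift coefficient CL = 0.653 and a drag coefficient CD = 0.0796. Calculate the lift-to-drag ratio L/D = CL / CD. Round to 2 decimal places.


Step 1: L/D = CL / CD = 0.653 / 0.0796
Step 2: L/D = 8.20

8.20


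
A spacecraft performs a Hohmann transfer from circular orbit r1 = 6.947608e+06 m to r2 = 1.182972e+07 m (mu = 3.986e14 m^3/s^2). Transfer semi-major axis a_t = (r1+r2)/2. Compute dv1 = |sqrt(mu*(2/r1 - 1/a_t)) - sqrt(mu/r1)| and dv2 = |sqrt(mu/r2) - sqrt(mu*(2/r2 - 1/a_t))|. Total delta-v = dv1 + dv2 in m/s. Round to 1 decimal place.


Step 1: Transfer semi-major axis a_t = (6.947608e+06 + 1.182972e+07) / 2 = 9.388664e+06 m
Step 2: v1 (circular at r1) = sqrt(mu/r1) = 7574.45 m/s
Step 3: v_t1 = sqrt(mu*(2/r1 - 1/a_t)) = 8502.3 m/s
Step 4: dv1 = |8502.3 - 7574.45| = 927.85 m/s
Step 5: v2 (circular at r2) = 5804.72 m/s, v_t2 = 4993.41 m/s
Step 6: dv2 = |5804.72 - 4993.41| = 811.31 m/s
Step 7: Total delta-v = 927.85 + 811.31 = 1739.2 m/s

1739.2


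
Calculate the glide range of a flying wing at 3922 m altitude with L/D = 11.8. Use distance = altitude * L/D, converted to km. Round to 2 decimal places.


Step 1: Glide distance = altitude * L/D = 3922 * 11.8 = 46279.6 m
Step 2: Convert to km: 46279.6 / 1000 = 46.28 km

46.28


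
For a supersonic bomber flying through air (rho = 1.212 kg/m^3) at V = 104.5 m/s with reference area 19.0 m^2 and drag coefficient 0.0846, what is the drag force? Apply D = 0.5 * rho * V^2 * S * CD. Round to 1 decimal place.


Step 1: Dynamic pressure q = 0.5 * 1.212 * 104.5^2 = 6617.6715 Pa
Step 2: Drag D = q * S * CD = 6617.6715 * 19.0 * 0.0846
Step 3: D = 10637.2 N

10637.2


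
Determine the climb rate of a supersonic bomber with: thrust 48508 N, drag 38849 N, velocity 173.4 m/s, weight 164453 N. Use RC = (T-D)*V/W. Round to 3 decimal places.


Step 1: Excess thrust = T - D = 48508 - 38849 = 9659 N
Step 2: Excess power = 9659 * 173.4 = 1674870.6 W
Step 3: RC = 1674870.6 / 164453 = 10.184 m/s

10.184


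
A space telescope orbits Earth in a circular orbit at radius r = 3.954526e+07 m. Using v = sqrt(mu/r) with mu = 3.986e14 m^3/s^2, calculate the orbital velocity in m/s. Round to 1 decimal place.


Step 1: mu / r = 3.986e14 / 3.954526e+07 = 10079589.8168
Step 2: v = sqrt(10079589.8168) = 3174.8 m/s

3174.8


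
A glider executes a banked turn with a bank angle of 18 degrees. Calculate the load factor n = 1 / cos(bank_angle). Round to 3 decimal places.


Step 1: Convert 18 degrees to radians = 0.314159
Step 2: cos(18 deg) = 0.951057
Step 3: n = 1 / 0.951057 = 1.051

1.051


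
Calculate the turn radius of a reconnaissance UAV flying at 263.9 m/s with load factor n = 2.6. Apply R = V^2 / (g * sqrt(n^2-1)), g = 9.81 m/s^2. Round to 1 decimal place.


Step 1: V^2 = 263.9^2 = 69643.21
Step 2: n^2 - 1 = 2.6^2 - 1 = 5.76
Step 3: sqrt(5.76) = 2.4
Step 4: R = 69643.21 / (9.81 * 2.4) = 2958.0 m

2958.0


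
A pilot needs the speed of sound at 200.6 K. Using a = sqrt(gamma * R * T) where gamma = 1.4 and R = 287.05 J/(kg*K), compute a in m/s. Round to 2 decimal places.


Step 1: gamma * R * T = 1.4 * 287.05 * 200.6 = 80615.122
Step 2: a = sqrt(80615.122) = 283.93 m/s

283.93


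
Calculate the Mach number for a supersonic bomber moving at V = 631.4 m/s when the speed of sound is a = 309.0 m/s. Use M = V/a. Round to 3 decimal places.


Step 1: M = V / a = 631.4 / 309.0
Step 2: M = 2.043

2.043


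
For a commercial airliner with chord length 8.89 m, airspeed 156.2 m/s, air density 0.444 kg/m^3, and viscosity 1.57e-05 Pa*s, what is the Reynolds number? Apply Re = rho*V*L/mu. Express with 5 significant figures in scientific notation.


Step 1: Numerator = rho * V * L = 0.444 * 156.2 * 8.89 = 616.546392
Step 2: Re = 616.546392 / 1.57e-05
Step 3: Re = 3.9270e+07

3.9270e+07


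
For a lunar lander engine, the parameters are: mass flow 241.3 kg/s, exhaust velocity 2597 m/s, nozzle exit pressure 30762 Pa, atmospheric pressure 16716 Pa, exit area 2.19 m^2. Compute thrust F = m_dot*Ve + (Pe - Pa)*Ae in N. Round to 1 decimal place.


Step 1: Momentum thrust = m_dot * Ve = 241.3 * 2597 = 626656.1 N
Step 2: Pressure thrust = (Pe - Pa) * Ae = (30762 - 16716) * 2.19 = 30760.74 N
Step 3: Total thrust F = 626656.1 + 30760.74 = 657416.8 N

657416.8


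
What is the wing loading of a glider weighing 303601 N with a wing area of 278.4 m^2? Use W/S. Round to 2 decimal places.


Step 1: Wing loading = W / S = 303601 / 278.4
Step 2: Wing loading = 1090.52 N/m^2

1090.52


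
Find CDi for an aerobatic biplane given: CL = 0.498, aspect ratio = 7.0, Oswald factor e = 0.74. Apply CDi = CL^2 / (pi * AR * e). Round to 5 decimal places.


Step 1: CL^2 = 0.498^2 = 0.248004
Step 2: pi * AR * e = 3.14159 * 7.0 * 0.74 = 16.27345
Step 3: CDi = 0.248004 / 16.27345 = 0.01524

0.01524


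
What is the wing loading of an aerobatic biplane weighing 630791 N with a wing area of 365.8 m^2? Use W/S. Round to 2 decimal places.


Step 1: Wing loading = W / S = 630791 / 365.8
Step 2: Wing loading = 1724.41 N/m^2

1724.41


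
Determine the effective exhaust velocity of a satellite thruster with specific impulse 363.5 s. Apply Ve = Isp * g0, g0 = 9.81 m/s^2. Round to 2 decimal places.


Step 1: Ve = Isp * g0 = 363.5 * 9.81
Step 2: Ve = 3565.94 m/s

3565.94


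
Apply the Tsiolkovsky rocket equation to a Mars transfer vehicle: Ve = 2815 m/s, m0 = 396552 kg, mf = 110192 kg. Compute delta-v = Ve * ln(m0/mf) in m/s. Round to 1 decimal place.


Step 1: Mass ratio m0/mf = 396552 / 110192 = 3.598737
Step 2: ln(3.598737) = 1.280583
Step 3: delta-v = 2815 * 1.280583 = 3604.8 m/s

3604.8


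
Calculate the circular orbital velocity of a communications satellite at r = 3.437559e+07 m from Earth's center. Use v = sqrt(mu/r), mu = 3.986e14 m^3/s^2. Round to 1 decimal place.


Step 1: mu / r = 3.986e14 / 3.437559e+07 = 11595437.3438
Step 2: v = sqrt(11595437.3438) = 3405.2 m/s

3405.2


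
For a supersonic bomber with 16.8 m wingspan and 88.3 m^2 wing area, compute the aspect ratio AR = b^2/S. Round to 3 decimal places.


Step 1: b^2 = 16.8^2 = 282.24
Step 2: AR = 282.24 / 88.3 = 3.196

3.196


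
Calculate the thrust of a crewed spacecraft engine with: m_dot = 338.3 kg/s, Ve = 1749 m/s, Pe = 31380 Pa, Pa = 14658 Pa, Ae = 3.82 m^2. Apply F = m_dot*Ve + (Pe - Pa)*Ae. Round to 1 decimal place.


Step 1: Momentum thrust = m_dot * Ve = 338.3 * 1749 = 591686.7 N
Step 2: Pressure thrust = (Pe - Pa) * Ae = (31380 - 14658) * 3.82 = 63878.04 N
Step 3: Total thrust F = 591686.7 + 63878.04 = 655564.7 N

655564.7


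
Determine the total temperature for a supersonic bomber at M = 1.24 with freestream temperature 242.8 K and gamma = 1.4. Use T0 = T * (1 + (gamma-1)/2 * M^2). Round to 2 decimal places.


Step 1: (gamma-1)/2 = 0.2
Step 2: M^2 = 1.5376
Step 3: 1 + 0.2 * 1.5376 = 1.30752
Step 4: T0 = 242.8 * 1.30752 = 317.47 K

317.47


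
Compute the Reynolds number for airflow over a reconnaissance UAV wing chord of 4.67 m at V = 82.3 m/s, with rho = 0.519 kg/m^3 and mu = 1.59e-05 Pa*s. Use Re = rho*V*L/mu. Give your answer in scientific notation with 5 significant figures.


Step 1: Numerator = rho * V * L = 0.519 * 82.3 * 4.67 = 199.472979
Step 2: Re = 199.472979 / 1.59e-05
Step 3: Re = 1.2545e+07

1.2545e+07


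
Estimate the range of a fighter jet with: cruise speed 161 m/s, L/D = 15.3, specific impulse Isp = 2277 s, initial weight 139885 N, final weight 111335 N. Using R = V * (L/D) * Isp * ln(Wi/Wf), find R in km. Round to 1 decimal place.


Step 1: Coefficient = V * (L/D) * Isp = 161 * 15.3 * 2277 = 5608934.1 m
Step 2: Wi/Wf = 139885 / 111335 = 1.256433
Step 3: ln(1.256433) = 0.228277
Step 4: R = 5608934.1 * 0.228277 = 1280390.5 m = 1280.4 km

1280.4


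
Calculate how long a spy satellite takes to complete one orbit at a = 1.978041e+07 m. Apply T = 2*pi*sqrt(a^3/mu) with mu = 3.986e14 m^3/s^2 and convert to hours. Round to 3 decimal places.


Step 1: a^3 / mu = 7.739375e+21 / 3.986e14 = 1.941639e+07
Step 2: sqrt(1.941639e+07) = 4406.4037 s
Step 3: T = 2*pi * 4406.4037 = 27686.25 s
Step 4: T in hours = 27686.25 / 3600 = 7.691 hours

7.691


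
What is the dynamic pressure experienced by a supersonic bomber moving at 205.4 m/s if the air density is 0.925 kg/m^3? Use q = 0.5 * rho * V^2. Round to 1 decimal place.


Step 1: V^2 = 205.4^2 = 42189.16
Step 2: q = 0.5 * 0.925 * 42189.16
Step 3: q = 19512.5 Pa

19512.5


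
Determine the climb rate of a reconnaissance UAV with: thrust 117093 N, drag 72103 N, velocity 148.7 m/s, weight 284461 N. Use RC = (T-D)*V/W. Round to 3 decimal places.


Step 1: Excess thrust = T - D = 117093 - 72103 = 44990 N
Step 2: Excess power = 44990 * 148.7 = 6690013.0 W
Step 3: RC = 6690013.0 / 284461 = 23.518 m/s

23.518


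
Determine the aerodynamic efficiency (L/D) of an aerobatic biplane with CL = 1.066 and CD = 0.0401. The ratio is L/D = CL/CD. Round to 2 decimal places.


Step 1: L/D = CL / CD = 1.066 / 0.0401
Step 2: L/D = 26.58

26.58


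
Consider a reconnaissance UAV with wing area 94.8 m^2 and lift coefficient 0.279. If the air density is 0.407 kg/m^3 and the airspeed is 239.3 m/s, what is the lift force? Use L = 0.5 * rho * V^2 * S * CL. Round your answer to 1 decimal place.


Step 1: Calculate dynamic pressure q = 0.5 * 0.407 * 239.3^2 = 0.5 * 0.407 * 57264.49 = 11653.3237 Pa
Step 2: Multiply by wing area and lift coefficient: L = 11653.3237 * 94.8 * 0.279
Step 3: L = 1104735.0882 * 0.279 = 308221.1 N

308221.1


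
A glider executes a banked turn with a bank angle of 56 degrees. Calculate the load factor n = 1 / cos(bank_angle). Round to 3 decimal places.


Step 1: Convert 56 degrees to radians = 0.977384
Step 2: cos(56 deg) = 0.559193
Step 3: n = 1 / 0.559193 = 1.788

1.788


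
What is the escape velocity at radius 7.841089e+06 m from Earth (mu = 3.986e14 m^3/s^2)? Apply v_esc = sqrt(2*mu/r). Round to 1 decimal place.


Step 1: 2*mu/r = 2 * 3.986e14 / 7.841089e+06 = 101669551.2575
Step 2: v_esc = sqrt(101669551.2575) = 10083.1 m/s

10083.1


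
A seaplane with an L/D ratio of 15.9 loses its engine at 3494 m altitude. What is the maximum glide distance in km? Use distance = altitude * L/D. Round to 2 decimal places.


Step 1: Glide distance = altitude * L/D = 3494 * 15.9 = 55554.6 m
Step 2: Convert to km: 55554.6 / 1000 = 55.55 km

55.55


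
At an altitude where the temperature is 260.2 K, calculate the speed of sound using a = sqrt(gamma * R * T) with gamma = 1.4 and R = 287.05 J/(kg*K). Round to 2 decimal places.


Step 1: gamma * R * T = 1.4 * 287.05 * 260.2 = 104566.574
Step 2: a = sqrt(104566.574) = 323.37 m/s

323.37


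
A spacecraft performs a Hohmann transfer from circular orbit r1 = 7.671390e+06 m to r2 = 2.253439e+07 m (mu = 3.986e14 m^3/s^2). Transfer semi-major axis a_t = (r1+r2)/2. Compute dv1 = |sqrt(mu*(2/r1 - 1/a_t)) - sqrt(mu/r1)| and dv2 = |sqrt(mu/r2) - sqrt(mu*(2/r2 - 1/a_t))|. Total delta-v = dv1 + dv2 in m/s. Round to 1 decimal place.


Step 1: Transfer semi-major axis a_t = (7.671390e+06 + 2.253439e+07) / 2 = 1.510289e+07 m
Step 2: v1 (circular at r1) = sqrt(mu/r1) = 7208.28 m/s
Step 3: v_t1 = sqrt(mu*(2/r1 - 1/a_t)) = 8804.9 m/s
Step 4: dv1 = |8804.9 - 7208.28| = 1596.62 m/s
Step 5: v2 (circular at r2) = 4205.77 m/s, v_t2 = 2997.46 m/s
Step 6: dv2 = |4205.77 - 2997.46| = 1208.32 m/s
Step 7: Total delta-v = 1596.62 + 1208.32 = 2804.9 m/s

2804.9


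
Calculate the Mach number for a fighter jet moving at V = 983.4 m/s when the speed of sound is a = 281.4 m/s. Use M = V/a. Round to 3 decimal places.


Step 1: M = V / a = 983.4 / 281.4
Step 2: M = 3.495

3.495


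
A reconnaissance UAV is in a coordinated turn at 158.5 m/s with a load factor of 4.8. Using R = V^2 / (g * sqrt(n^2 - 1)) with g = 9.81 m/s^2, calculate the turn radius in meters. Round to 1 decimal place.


Step 1: V^2 = 158.5^2 = 25122.25
Step 2: n^2 - 1 = 4.8^2 - 1 = 22.04
Step 3: sqrt(22.04) = 4.694678
Step 4: R = 25122.25 / (9.81 * 4.694678) = 545.5 m

545.5


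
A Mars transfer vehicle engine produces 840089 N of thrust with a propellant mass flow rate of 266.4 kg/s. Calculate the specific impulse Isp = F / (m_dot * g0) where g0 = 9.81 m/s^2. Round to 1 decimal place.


Step 1: m_dot * g0 = 266.4 * 9.81 = 2613.38
Step 2: Isp = 840089 / 2613.38 = 321.5 s

321.5


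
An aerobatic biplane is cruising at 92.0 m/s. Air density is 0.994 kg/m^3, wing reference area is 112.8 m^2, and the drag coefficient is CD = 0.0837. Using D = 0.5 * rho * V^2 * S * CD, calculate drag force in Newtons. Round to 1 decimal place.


Step 1: Dynamic pressure q = 0.5 * 0.994 * 92.0^2 = 4206.608 Pa
Step 2: Drag D = q * S * CD = 4206.608 * 112.8 * 0.0837
Step 3: D = 39716.1 N

39716.1


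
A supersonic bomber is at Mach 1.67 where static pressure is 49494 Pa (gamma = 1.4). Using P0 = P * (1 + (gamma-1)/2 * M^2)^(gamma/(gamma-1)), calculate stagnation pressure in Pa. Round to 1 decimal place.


Step 1: (gamma-1)/2 * M^2 = 0.2 * 2.7889 = 0.55778
Step 2: 1 + 0.55778 = 1.55778
Step 3: Exponent gamma/(gamma-1) = 3.5
Step 4: P0 = 49494 * 1.55778^3.5 = 233519.9 Pa

233519.9


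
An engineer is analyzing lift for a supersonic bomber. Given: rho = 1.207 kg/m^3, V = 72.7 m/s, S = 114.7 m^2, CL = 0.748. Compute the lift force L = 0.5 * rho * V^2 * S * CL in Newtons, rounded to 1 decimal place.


Step 1: Calculate dynamic pressure q = 0.5 * 1.207 * 72.7^2 = 0.5 * 1.207 * 5285.29 = 3189.6725 Pa
Step 2: Multiply by wing area and lift coefficient: L = 3189.6725 * 114.7 * 0.748
Step 3: L = 365855.4375 * 0.748 = 273659.9 N

273659.9


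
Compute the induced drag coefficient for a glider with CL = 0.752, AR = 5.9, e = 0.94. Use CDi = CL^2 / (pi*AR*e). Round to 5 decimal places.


Step 1: CL^2 = 0.752^2 = 0.565504
Step 2: pi * AR * e = 3.14159 * 5.9 * 0.94 = 17.423273
Step 3: CDi = 0.565504 / 17.423273 = 0.03246

0.03246


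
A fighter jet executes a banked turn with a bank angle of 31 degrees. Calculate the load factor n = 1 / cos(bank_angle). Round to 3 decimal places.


Step 1: Convert 31 degrees to radians = 0.541052
Step 2: cos(31 deg) = 0.857167
Step 3: n = 1 / 0.857167 = 1.167

1.167


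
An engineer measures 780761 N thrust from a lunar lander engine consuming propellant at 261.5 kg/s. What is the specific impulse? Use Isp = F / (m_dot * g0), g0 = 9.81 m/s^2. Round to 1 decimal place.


Step 1: m_dot * g0 = 261.5 * 9.81 = 2565.32
Step 2: Isp = 780761 / 2565.32 = 304.4 s

304.4


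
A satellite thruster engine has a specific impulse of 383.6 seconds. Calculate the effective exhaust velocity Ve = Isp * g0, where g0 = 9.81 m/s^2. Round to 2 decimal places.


Step 1: Ve = Isp * g0 = 383.6 * 9.81
Step 2: Ve = 3763.12 m/s

3763.12


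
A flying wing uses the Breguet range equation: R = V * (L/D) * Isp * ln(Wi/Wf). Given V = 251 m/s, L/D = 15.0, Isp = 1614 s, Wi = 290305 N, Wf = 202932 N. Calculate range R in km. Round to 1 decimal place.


Step 1: Coefficient = V * (L/D) * Isp = 251 * 15.0 * 1614 = 6076710.0 m
Step 2: Wi/Wf = 290305 / 202932 = 1.430553
Step 3: ln(1.430553) = 0.358061
Step 4: R = 6076710.0 * 0.358061 = 2175833.8 m = 2175.8 km

2175.8


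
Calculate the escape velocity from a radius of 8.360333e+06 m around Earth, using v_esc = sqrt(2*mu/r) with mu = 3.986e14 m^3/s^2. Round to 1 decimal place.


Step 1: 2*mu/r = 2 * 3.986e14 / 8.360333e+06 = 95355053.4411
Step 2: v_esc = sqrt(95355053.4411) = 9765.0 m/s

9765.0


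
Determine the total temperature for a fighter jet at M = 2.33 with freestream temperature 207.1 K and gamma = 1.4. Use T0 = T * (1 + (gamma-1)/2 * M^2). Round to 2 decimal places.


Step 1: (gamma-1)/2 = 0.2
Step 2: M^2 = 5.4289
Step 3: 1 + 0.2 * 5.4289 = 2.08578
Step 4: T0 = 207.1 * 2.08578 = 431.97 K

431.97


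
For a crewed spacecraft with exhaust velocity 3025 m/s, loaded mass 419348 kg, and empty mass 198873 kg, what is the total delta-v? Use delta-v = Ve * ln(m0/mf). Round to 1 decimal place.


Step 1: Mass ratio m0/mf = 419348 / 198873 = 2.108622
Step 2: ln(2.108622) = 0.746035
Step 3: delta-v = 3025 * 0.746035 = 2256.8 m/s

2256.8


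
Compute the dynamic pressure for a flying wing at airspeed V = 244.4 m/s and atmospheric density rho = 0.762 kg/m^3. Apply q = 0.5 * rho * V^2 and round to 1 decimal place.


Step 1: V^2 = 244.4^2 = 59731.36
Step 2: q = 0.5 * 0.762 * 59731.36
Step 3: q = 22757.6 Pa

22757.6


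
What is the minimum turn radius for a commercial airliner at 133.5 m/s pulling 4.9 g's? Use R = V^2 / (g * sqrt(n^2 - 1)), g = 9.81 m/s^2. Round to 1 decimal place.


Step 1: V^2 = 133.5^2 = 17822.25
Step 2: n^2 - 1 = 4.9^2 - 1 = 23.01
Step 3: sqrt(23.01) = 4.796874
Step 4: R = 17822.25 / (9.81 * 4.796874) = 378.7 m

378.7


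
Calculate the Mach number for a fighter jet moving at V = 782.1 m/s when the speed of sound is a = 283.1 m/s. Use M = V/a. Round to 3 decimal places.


Step 1: M = V / a = 782.1 / 283.1
Step 2: M = 2.763

2.763


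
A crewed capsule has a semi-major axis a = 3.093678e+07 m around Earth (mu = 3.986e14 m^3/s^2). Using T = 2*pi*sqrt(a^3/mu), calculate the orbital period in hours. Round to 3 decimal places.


Step 1: a^3 / mu = 2.960911e+22 / 3.986e14 = 7.428276e+07
Step 2: sqrt(7.428276e+07) = 8618.7447 s
Step 3: T = 2*pi * 8618.7447 = 54153.17 s
Step 4: T in hours = 54153.17 / 3600 = 15.043 hours

15.043


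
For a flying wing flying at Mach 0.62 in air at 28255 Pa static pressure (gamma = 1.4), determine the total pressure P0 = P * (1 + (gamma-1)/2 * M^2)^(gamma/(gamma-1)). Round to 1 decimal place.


Step 1: (gamma-1)/2 * M^2 = 0.2 * 0.3844 = 0.07688
Step 2: 1 + 0.07688 = 1.07688
Step 3: Exponent gamma/(gamma-1) = 3.5
Step 4: P0 = 28255 * 1.07688^3.5 = 36616.8 Pa

36616.8


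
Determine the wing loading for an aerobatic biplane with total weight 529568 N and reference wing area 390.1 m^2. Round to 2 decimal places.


Step 1: Wing loading = W / S = 529568 / 390.1
Step 2: Wing loading = 1357.52 N/m^2

1357.52


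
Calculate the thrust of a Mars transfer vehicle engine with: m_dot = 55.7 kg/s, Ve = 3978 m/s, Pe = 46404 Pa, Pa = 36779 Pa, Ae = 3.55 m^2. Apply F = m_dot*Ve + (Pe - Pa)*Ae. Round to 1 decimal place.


Step 1: Momentum thrust = m_dot * Ve = 55.7 * 3978 = 221574.6 N
Step 2: Pressure thrust = (Pe - Pa) * Ae = (46404 - 36779) * 3.55 = 34168.75 N
Step 3: Total thrust F = 221574.6 + 34168.75 = 255743.4 N

255743.4


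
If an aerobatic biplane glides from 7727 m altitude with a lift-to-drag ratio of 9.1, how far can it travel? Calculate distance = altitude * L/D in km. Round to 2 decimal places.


Step 1: Glide distance = altitude * L/D = 7727 * 9.1 = 70315.7 m
Step 2: Convert to km: 70315.7 / 1000 = 70.32 km

70.32


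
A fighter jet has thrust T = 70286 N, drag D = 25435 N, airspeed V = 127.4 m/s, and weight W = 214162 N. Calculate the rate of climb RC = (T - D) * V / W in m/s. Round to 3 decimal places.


Step 1: Excess thrust = T - D = 70286 - 25435 = 44851 N
Step 2: Excess power = 44851 * 127.4 = 5714017.4 W
Step 3: RC = 5714017.4 / 214162 = 26.681 m/s

26.681


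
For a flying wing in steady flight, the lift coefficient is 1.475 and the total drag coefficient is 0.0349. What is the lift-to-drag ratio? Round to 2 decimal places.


Step 1: L/D = CL / CD = 1.475 / 0.0349
Step 2: L/D = 42.26

42.26


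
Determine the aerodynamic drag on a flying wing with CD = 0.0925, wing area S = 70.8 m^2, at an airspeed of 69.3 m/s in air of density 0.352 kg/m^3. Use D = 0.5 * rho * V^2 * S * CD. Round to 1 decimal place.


Step 1: Dynamic pressure q = 0.5 * 0.352 * 69.3^2 = 845.2382 Pa
Step 2: Drag D = q * S * CD = 845.2382 * 70.8 * 0.0925
Step 3: D = 5535.5 N

5535.5


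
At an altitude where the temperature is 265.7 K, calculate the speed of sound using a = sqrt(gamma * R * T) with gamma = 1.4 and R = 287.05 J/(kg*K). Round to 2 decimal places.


Step 1: gamma * R * T = 1.4 * 287.05 * 265.7 = 106776.859
Step 2: a = sqrt(106776.859) = 326.77 m/s

326.77


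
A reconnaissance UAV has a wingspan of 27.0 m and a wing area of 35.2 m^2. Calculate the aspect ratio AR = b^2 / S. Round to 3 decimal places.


Step 1: b^2 = 27.0^2 = 729.0
Step 2: AR = 729.0 / 35.2 = 20.710

20.710


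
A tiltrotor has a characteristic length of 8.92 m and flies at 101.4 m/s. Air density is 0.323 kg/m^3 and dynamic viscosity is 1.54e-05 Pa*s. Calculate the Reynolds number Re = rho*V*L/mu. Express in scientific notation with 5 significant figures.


Step 1: Numerator = rho * V * L = 0.323 * 101.4 * 8.92 = 292.149624
Step 2: Re = 292.149624 / 1.54e-05
Step 3: Re = 1.8971e+07

1.8971e+07


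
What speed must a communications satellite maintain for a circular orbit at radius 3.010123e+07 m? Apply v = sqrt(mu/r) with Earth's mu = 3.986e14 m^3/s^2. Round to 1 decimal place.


Step 1: mu / r = 3.986e14 / 3.010123e+07 = 13241983.7993
Step 2: v = sqrt(13241983.7993) = 3639.0 m/s

3639.0


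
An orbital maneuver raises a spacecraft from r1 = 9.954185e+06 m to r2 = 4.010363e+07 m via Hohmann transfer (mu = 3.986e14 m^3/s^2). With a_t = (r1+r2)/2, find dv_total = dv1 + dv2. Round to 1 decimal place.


Step 1: Transfer semi-major axis a_t = (9.954185e+06 + 4.010363e+07) / 2 = 2.502891e+07 m
Step 2: v1 (circular at r1) = sqrt(mu/r1) = 6327.99 m/s
Step 3: v_t1 = sqrt(mu*(2/r1 - 1/a_t)) = 8010.08 m/s
Step 4: dv1 = |8010.08 - 6327.99| = 1682.09 m/s
Step 5: v2 (circular at r2) = 3152.66 m/s, v_t2 = 1988.19 m/s
Step 6: dv2 = |3152.66 - 1988.19| = 1164.46 m/s
Step 7: Total delta-v = 1682.09 + 1164.46 = 2846.6 m/s

2846.6


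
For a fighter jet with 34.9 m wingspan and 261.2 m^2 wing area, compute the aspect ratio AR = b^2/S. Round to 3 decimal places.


Step 1: b^2 = 34.9^2 = 1218.01
Step 2: AR = 1218.01 / 261.2 = 4.663

4.663


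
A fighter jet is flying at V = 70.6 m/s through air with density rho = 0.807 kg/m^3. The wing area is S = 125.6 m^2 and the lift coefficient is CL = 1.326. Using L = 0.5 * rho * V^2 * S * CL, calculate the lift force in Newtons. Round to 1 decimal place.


Step 1: Calculate dynamic pressure q = 0.5 * 0.807 * 70.6^2 = 0.5 * 0.807 * 4984.36 = 2011.1893 Pa
Step 2: Multiply by wing area and lift coefficient: L = 2011.1893 * 125.6 * 1.326
Step 3: L = 252605.3711 * 1.326 = 334954.7 N

334954.7


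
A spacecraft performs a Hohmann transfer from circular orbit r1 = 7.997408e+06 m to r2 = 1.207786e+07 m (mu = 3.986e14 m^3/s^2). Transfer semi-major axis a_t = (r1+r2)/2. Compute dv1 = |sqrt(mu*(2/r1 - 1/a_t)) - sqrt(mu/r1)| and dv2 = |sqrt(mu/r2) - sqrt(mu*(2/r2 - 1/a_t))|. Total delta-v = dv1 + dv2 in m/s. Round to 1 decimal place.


Step 1: Transfer semi-major axis a_t = (7.997408e+06 + 1.207786e+07) / 2 = 1.003763e+07 m
Step 2: v1 (circular at r1) = sqrt(mu/r1) = 7059.83 m/s
Step 3: v_t1 = sqrt(mu*(2/r1 - 1/a_t)) = 7744.14 m/s
Step 4: dv1 = |7744.14 - 7059.83| = 684.32 m/s
Step 5: v2 (circular at r2) = 5744.78 m/s, v_t2 = 5127.82 m/s
Step 6: dv2 = |5744.78 - 5127.82| = 616.97 m/s
Step 7: Total delta-v = 684.32 + 616.97 = 1301.3 m/s

1301.3


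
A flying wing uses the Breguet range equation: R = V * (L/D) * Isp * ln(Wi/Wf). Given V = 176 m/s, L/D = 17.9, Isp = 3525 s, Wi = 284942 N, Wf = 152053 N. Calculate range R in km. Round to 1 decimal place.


Step 1: Coefficient = V * (L/D) * Isp = 176 * 17.9 * 3525 = 11105160.0 m
Step 2: Wi/Wf = 284942 / 152053 = 1.873965
Step 3: ln(1.873965) = 0.628057
Step 4: R = 11105160.0 * 0.628057 = 6974668.0 m = 6974.7 km

6974.7


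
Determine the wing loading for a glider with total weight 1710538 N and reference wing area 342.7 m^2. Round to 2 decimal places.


Step 1: Wing loading = W / S = 1710538 / 342.7
Step 2: Wing loading = 4991.36 N/m^2

4991.36


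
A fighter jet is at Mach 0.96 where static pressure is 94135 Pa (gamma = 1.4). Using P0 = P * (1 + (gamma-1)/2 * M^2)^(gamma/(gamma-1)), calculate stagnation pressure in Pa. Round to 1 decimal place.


Step 1: (gamma-1)/2 * M^2 = 0.2 * 0.9216 = 0.18432
Step 2: 1 + 0.18432 = 1.18432
Step 3: Exponent gamma/(gamma-1) = 3.5
Step 4: P0 = 94135 * 1.18432^3.5 = 170173.9 Pa

170173.9


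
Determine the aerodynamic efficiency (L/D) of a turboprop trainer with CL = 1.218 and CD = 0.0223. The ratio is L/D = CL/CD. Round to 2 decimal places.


Step 1: L/D = CL / CD = 1.218 / 0.0223
Step 2: L/D = 54.62

54.62


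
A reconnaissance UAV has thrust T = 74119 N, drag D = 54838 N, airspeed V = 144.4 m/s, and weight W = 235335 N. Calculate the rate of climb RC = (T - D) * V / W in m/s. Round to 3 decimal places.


Step 1: Excess thrust = T - D = 74119 - 54838 = 19281 N
Step 2: Excess power = 19281 * 144.4 = 2784176.4 W
Step 3: RC = 2784176.4 / 235335 = 11.831 m/s

11.831


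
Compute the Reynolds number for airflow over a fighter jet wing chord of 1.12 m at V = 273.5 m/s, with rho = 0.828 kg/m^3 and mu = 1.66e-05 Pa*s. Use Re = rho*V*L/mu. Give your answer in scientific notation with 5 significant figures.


Step 1: Numerator = rho * V * L = 0.828 * 273.5 * 1.12 = 253.63296
Step 2: Re = 253.63296 / 1.66e-05
Step 3: Re = 1.5279e+07

1.5279e+07


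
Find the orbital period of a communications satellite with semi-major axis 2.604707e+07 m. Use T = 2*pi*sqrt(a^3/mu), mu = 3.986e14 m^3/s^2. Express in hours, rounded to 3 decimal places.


Step 1: a^3 / mu = 1.767163e+22 / 3.986e14 = 4.433425e+07
Step 2: sqrt(4.433425e+07) = 6658.3967 s
Step 3: T = 2*pi * 6658.3967 = 41835.94 s
Step 4: T in hours = 41835.94 / 3600 = 11.621 hours

11.621


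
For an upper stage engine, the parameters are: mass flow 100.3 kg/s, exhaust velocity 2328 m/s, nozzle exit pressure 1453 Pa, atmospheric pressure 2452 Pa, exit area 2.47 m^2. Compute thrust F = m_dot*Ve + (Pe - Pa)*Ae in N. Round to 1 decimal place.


Step 1: Momentum thrust = m_dot * Ve = 100.3 * 2328 = 233498.4 N
Step 2: Pressure thrust = (Pe - Pa) * Ae = (1453 - 2452) * 2.47 = -2467.53 N
Step 3: Total thrust F = 233498.4 + -2467.53 = 231030.9 N

231030.9


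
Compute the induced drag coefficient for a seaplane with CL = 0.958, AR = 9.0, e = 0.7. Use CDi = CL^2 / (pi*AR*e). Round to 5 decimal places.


Step 1: CL^2 = 0.958^2 = 0.917764
Step 2: pi * AR * e = 3.14159 * 9.0 * 0.7 = 19.792034
Step 3: CDi = 0.917764 / 19.792034 = 0.04637

0.04637


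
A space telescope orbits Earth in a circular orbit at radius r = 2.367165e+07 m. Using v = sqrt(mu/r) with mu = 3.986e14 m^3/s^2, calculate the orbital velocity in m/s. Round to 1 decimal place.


Step 1: mu / r = 3.986e14 / 2.367165e+07 = 16838707.9059
Step 2: v = sqrt(16838707.9059) = 4103.5 m/s

4103.5


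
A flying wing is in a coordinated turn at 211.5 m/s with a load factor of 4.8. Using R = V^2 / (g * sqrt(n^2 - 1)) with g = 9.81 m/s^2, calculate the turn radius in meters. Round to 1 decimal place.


Step 1: V^2 = 211.5^2 = 44732.25
Step 2: n^2 - 1 = 4.8^2 - 1 = 22.04
Step 3: sqrt(22.04) = 4.694678
Step 4: R = 44732.25 / (9.81 * 4.694678) = 971.3 m

971.3


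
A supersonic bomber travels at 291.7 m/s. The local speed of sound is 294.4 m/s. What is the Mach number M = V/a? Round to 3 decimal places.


Step 1: M = V / a = 291.7 / 294.4
Step 2: M = 0.991

0.991


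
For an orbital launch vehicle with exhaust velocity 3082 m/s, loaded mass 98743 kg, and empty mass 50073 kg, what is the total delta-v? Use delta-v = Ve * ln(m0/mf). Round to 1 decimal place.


Step 1: Mass ratio m0/mf = 98743 / 50073 = 1.971981
Step 2: ln(1.971981) = 0.679039
Step 3: delta-v = 3082 * 0.679039 = 2092.8 m/s

2092.8


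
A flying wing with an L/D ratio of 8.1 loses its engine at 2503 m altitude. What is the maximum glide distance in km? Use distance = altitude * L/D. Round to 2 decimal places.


Step 1: Glide distance = altitude * L/D = 2503 * 8.1 = 20274.3 m
Step 2: Convert to km: 20274.3 / 1000 = 20.27 km

20.27


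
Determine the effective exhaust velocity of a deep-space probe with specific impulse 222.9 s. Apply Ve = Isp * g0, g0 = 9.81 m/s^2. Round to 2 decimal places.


Step 1: Ve = Isp * g0 = 222.9 * 9.81
Step 2: Ve = 2186.65 m/s

2186.65


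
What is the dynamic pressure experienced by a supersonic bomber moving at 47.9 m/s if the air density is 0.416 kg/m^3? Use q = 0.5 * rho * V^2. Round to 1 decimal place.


Step 1: V^2 = 47.9^2 = 2294.41
Step 2: q = 0.5 * 0.416 * 2294.41
Step 3: q = 477.2 Pa

477.2


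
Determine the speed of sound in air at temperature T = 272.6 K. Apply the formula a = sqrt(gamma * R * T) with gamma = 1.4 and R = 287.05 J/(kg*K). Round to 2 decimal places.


Step 1: gamma * R * T = 1.4 * 287.05 * 272.6 = 109549.762
Step 2: a = sqrt(109549.762) = 330.98 m/s

330.98


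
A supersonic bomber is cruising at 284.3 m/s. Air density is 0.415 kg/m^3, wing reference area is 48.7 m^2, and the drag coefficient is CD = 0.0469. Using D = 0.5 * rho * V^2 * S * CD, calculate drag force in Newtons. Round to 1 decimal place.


Step 1: Dynamic pressure q = 0.5 * 0.415 * 284.3^2 = 16771.4967 Pa
Step 2: Drag D = q * S * CD = 16771.4967 * 48.7 * 0.0469
Step 3: D = 38306.6 N

38306.6


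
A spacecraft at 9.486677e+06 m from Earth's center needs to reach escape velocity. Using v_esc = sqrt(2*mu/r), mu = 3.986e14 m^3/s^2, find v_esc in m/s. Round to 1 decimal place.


Step 1: 2*mu/r = 2 * 3.986e14 / 9.486677e+06 = 84033640.0196
Step 2: v_esc = sqrt(84033640.0196) = 9167.0 m/s

9167.0


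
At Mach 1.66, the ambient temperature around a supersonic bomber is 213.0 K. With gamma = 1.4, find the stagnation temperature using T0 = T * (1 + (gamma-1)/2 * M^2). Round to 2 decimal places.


Step 1: (gamma-1)/2 = 0.2
Step 2: M^2 = 2.7556
Step 3: 1 + 0.2 * 2.7556 = 1.55112
Step 4: T0 = 213.0 * 1.55112 = 330.39 K

330.39


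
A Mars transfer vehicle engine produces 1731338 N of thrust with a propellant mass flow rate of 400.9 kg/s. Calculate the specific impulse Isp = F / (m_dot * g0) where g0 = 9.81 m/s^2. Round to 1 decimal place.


Step 1: m_dot * g0 = 400.9 * 9.81 = 3932.83
Step 2: Isp = 1731338 / 3932.83 = 440.2 s

440.2


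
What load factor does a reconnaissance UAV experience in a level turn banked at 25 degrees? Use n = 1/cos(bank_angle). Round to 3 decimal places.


Step 1: Convert 25 degrees to radians = 0.436332
Step 2: cos(25 deg) = 0.906308
Step 3: n = 1 / 0.906308 = 1.103

1.103


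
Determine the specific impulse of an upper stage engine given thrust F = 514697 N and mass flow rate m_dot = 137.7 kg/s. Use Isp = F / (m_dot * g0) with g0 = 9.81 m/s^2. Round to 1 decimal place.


Step 1: m_dot * g0 = 137.7 * 9.81 = 1350.84
Step 2: Isp = 514697 / 1350.84 = 381.0 s

381.0


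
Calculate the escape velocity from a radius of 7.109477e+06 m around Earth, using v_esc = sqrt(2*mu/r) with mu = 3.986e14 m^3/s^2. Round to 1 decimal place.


Step 1: 2*mu/r = 2 * 3.986e14 / 7.109477e+06 = 112132017.5872
Step 2: v_esc = sqrt(112132017.5872) = 10589.2 m/s

10589.2


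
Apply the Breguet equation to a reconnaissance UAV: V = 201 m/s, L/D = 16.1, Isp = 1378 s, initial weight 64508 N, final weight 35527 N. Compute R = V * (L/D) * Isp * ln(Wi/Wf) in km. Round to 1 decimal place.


Step 1: Coefficient = V * (L/D) * Isp = 201 * 16.1 * 1378 = 4459345.8 m
Step 2: Wi/Wf = 64508 / 35527 = 1.815746
Step 3: ln(1.815746) = 0.596496
Step 4: R = 4459345.8 * 0.596496 = 2659983.2 m = 2660.0 km

2660.0


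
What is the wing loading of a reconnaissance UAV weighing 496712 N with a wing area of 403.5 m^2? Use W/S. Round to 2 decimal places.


Step 1: Wing loading = W / S = 496712 / 403.5
Step 2: Wing loading = 1231.01 N/m^2

1231.01


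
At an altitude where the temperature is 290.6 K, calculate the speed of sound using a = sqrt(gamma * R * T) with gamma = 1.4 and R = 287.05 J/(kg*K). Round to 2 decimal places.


Step 1: gamma * R * T = 1.4 * 287.05 * 290.6 = 116783.422
Step 2: a = sqrt(116783.422) = 341.74 m/s

341.74


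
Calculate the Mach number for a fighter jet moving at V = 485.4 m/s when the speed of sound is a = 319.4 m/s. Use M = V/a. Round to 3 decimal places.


Step 1: M = V / a = 485.4 / 319.4
Step 2: M = 1.520

1.520


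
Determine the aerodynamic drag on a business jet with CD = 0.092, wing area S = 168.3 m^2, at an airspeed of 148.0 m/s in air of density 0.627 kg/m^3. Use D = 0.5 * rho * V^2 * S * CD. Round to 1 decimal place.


Step 1: Dynamic pressure q = 0.5 * 0.627 * 148.0^2 = 6866.904 Pa
Step 2: Drag D = q * S * CD = 6866.904 * 168.3 * 0.092
Step 3: D = 106324.4 N

106324.4


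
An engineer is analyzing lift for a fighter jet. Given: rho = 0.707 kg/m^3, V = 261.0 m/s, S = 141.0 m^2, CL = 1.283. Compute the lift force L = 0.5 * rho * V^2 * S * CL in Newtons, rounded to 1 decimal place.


Step 1: Calculate dynamic pressure q = 0.5 * 0.707 * 261.0^2 = 0.5 * 0.707 * 68121.0 = 24080.7735 Pa
Step 2: Multiply by wing area and lift coefficient: L = 24080.7735 * 141.0 * 1.283
Step 3: L = 3395389.0635 * 1.283 = 4356284.2 N

4356284.2


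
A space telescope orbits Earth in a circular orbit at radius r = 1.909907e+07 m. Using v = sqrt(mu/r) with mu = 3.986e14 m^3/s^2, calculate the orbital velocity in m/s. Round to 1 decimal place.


Step 1: mu / r = 3.986e14 / 1.909907e+07 = 20870126.137
Step 2: v = sqrt(20870126.137) = 4568.4 m/s

4568.4


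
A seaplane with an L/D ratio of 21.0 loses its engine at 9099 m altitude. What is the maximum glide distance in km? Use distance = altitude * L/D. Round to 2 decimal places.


Step 1: Glide distance = altitude * L/D = 9099 * 21.0 = 191079.0 m
Step 2: Convert to km: 191079.0 / 1000 = 191.08 km

191.08


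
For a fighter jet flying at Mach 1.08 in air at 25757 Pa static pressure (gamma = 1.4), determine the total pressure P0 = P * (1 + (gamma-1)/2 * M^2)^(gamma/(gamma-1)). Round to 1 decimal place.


Step 1: (gamma-1)/2 * M^2 = 0.2 * 1.1664 = 0.23328
Step 2: 1 + 0.23328 = 1.23328
Step 3: Exponent gamma/(gamma-1) = 3.5
Step 4: P0 = 25757 * 1.23328^3.5 = 53655.1 Pa

53655.1


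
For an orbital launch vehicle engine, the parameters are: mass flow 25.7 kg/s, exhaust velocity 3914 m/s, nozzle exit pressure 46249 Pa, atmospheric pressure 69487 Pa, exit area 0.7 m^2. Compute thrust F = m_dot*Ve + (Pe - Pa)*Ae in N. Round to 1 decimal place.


Step 1: Momentum thrust = m_dot * Ve = 25.7 * 3914 = 100589.8 N
Step 2: Pressure thrust = (Pe - Pa) * Ae = (46249 - 69487) * 0.7 = -16266.6 N
Step 3: Total thrust F = 100589.8 + -16266.6 = 84323.2 N

84323.2


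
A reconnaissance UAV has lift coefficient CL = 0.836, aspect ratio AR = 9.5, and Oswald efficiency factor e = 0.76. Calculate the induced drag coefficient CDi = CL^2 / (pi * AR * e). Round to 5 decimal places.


Step 1: CL^2 = 0.836^2 = 0.698896
Step 2: pi * AR * e = 3.14159 * 9.5 * 0.76 = 22.682299
Step 3: CDi = 0.698896 / 22.682299 = 0.03081

0.03081


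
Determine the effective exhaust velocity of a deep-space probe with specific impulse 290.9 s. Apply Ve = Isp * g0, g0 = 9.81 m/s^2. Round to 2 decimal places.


Step 1: Ve = Isp * g0 = 290.9 * 9.81
Step 2: Ve = 2853.73 m/s

2853.73


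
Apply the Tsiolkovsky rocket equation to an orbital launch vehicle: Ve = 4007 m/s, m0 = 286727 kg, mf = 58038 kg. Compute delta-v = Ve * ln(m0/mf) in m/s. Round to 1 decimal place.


Step 1: Mass ratio m0/mf = 286727 / 58038 = 4.940332
Step 2: ln(4.940332) = 1.597433
Step 3: delta-v = 4007 * 1.597433 = 6400.9 m/s

6400.9


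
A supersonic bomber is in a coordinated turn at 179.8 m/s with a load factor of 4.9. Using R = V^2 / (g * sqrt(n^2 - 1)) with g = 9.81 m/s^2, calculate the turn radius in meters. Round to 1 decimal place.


Step 1: V^2 = 179.8^2 = 32328.04
Step 2: n^2 - 1 = 4.9^2 - 1 = 23.01
Step 3: sqrt(23.01) = 4.796874
Step 4: R = 32328.04 / (9.81 * 4.796874) = 687.0 m

687.0


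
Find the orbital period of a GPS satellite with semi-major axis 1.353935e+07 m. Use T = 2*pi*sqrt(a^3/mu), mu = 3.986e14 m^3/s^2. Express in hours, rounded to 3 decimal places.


Step 1: a^3 / mu = 2.481952e+21 / 3.986e14 = 6.226674e+06
Step 2: sqrt(6.226674e+06) = 2495.3305 s
Step 3: T = 2*pi * 2495.3305 = 15678.62 s
Step 4: T in hours = 15678.62 / 3600 = 4.355 hours

4.355


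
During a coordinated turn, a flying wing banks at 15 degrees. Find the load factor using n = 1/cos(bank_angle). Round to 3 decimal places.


Step 1: Convert 15 degrees to radians = 0.261799
Step 2: cos(15 deg) = 0.965926
Step 3: n = 1 / 0.965926 = 1.035

1.035


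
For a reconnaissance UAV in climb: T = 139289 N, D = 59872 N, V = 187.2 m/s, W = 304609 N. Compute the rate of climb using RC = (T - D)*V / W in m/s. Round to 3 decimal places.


Step 1: Excess thrust = T - D = 139289 - 59872 = 79417 N
Step 2: Excess power = 79417 * 187.2 = 14866862.4 W
Step 3: RC = 14866862.4 / 304609 = 48.806 m/s

48.806


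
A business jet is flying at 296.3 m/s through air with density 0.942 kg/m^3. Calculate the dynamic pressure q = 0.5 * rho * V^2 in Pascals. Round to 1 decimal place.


Step 1: V^2 = 296.3^2 = 87793.69
Step 2: q = 0.5 * 0.942 * 87793.69
Step 3: q = 41350.8 Pa

41350.8


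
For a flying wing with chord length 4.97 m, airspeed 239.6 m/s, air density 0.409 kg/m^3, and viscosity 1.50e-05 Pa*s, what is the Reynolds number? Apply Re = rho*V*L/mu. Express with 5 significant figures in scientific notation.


Step 1: Numerator = rho * V * L = 0.409 * 239.6 * 4.97 = 487.042108
Step 2: Re = 487.042108 / 1.50e-05
Step 3: Re = 3.2469e+07

3.2469e+07


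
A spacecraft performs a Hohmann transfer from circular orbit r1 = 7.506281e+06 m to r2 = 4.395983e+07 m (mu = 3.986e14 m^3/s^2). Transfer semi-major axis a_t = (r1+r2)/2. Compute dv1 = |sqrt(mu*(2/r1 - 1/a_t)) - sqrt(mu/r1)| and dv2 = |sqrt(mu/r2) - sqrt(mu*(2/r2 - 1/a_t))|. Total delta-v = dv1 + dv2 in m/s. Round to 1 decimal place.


Step 1: Transfer semi-major axis a_t = (7.506281e+06 + 4.395983e+07) / 2 = 2.573306e+07 m
Step 2: v1 (circular at r1) = sqrt(mu/r1) = 7287.13 m/s
Step 3: v_t1 = sqrt(mu*(2/r1 - 1/a_t)) = 9524.42 m/s
Step 4: dv1 = |9524.42 - 7287.13| = 2237.3 m/s
Step 5: v2 (circular at r2) = 3011.21 m/s, v_t2 = 1626.33 m/s
Step 6: dv2 = |3011.21 - 1626.33| = 1384.88 m/s
Step 7: Total delta-v = 2237.3 + 1384.88 = 3622.2 m/s

3622.2


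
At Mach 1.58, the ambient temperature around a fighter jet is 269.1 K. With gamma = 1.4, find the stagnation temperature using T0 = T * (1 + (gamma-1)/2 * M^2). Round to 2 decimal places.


Step 1: (gamma-1)/2 = 0.2
Step 2: M^2 = 2.4964
Step 3: 1 + 0.2 * 2.4964 = 1.49928
Step 4: T0 = 269.1 * 1.49928 = 403.46 K

403.46


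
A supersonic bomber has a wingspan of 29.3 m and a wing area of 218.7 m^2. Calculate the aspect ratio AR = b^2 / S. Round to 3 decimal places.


Step 1: b^2 = 29.3^2 = 858.49
Step 2: AR = 858.49 / 218.7 = 3.925

3.925


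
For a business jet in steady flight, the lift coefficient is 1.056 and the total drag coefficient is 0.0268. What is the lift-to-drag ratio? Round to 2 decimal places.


Step 1: L/D = CL / CD = 1.056 / 0.0268
Step 2: L/D = 39.40

39.40
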